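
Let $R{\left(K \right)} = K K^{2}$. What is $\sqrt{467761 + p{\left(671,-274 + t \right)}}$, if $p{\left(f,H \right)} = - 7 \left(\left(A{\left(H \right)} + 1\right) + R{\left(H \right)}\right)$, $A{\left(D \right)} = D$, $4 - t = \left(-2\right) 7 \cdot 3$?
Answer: $3 \sqrt{9270646} \approx 9134.3$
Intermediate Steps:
$t = 46$ ($t = 4 - \left(-2\right) 7 \cdot 3 = 4 - \left(-14\right) 3 = 4 - -42 = 4 + 42 = 46$)
$R{\left(K \right)} = K^{3}$
$p{\left(f,H \right)} = -7 - 7 H - 7 H^{3}$ ($p{\left(f,H \right)} = - 7 \left(\left(H + 1\right) + H^{3}\right) = - 7 \left(\left(1 + H\right) + H^{3}\right) = - 7 \left(1 + H + H^{3}\right) = -7 - 7 H - 7 H^{3}$)
$\sqrt{467761 + p{\left(671,-274 + t \right)}} = \sqrt{467761 - \left(7 + 7 \left(-274 + 46\right)^{3} + 7 \left(-274 + 46\right)\right)} = \sqrt{467761 - \left(-1589 - 82966464\right)} = \sqrt{467761 - -82968053} = \sqrt{467761 + \left(-7 + 1596 + 82966464\right)} = \sqrt{467761 + 82968053} = \sqrt{83435814} = 3 \sqrt{9270646}$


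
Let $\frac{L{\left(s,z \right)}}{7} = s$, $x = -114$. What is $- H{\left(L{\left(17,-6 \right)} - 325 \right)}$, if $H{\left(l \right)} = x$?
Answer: $114$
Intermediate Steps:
$L{\left(s,z \right)} = 7 s$
$H{\left(l \right)} = -114$
$- H{\left(L{\left(17,-6 \right)} - 325 \right)} = \left(-1\right) \left(-114\right) = 114$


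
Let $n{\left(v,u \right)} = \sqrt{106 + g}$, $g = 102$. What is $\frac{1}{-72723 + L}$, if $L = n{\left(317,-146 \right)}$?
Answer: $- \frac{72723}{5288634521} - \frac{4 \sqrt{13}}{5288634521} \approx -1.3754 \cdot 10^{-5}$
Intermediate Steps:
$n{\left(v,u \right)} = 4 \sqrt{13}$ ($n{\left(v,u \right)} = \sqrt{106 + 102} = \sqrt{208} = 4 \sqrt{13}$)
$L = 4 \sqrt{13} \approx 14.422$
$\frac{1}{-72723 + L} = \frac{1}{-72723 + 4 \sqrt{13}}$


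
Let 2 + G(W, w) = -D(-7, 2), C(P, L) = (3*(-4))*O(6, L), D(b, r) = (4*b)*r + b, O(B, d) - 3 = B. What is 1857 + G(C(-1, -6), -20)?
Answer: 1918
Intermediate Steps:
O(B, d) = 3 + B
D(b, r) = b + 4*b*r (D(b, r) = 4*b*r + b = b + 4*b*r)
C(P, L) = -108 (C(P, L) = (3*(-4))*(3 + 6) = -12*9 = -108)
G(W, w) = 61 (G(W, w) = -2 - (-7)*(1 + 4*2) = -2 - (-7)*(1 + 8) = -2 - (-7)*9 = -2 - 1*(-63) = -2 + 63 = 61)
1857 + G(C(-1, -6), -20) = 1857 + 61 = 1918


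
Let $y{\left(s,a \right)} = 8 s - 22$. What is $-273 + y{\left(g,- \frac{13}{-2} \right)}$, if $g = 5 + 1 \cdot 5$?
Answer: $-215$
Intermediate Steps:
$g = 10$ ($g = 5 + 5 = 10$)
$y{\left(s,a \right)} = -22 + 8 s$
$-273 + y{\left(g,- \frac{13}{-2} \right)} = -273 + \left(-22 + 8 \cdot 10\right) = -273 + \left(-22 + 80\right) = -273 + 58 = -215$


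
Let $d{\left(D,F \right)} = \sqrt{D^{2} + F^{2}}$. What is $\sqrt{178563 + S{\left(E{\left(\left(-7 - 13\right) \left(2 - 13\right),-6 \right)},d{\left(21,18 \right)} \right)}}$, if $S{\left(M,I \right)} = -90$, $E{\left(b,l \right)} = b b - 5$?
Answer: $\sqrt{178473} \approx 422.46$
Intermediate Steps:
$E{\left(b,l \right)} = -5 + b^{2}$ ($E{\left(b,l \right)} = b^{2} - 5 = -5 + b^{2}$)
$\sqrt{178563 + S{\left(E{\left(\left(-7 - 13\right) \left(2 - 13\right),-6 \right)},d{\left(21,18 \right)} \right)}} = \sqrt{178563 - 90} = \sqrt{178473}$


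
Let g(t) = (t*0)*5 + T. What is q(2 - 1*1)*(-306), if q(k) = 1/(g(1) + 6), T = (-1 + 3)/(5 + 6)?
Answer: -99/2 ≈ -49.500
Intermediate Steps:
T = 2/11 ≈ 0.18182
g(t) = 2/11 (g(t) = (t*0)*5 + 2/11 = 0*5 + 2/11 = 0 + 2/11 = 2/11)
q(k) = 11/68 (q(k) = 1/(2/11 + 6) = 1/(68/11) = 11/68)
q(2 - 1*1)*(-306) = (11/68)*(-306) = -99/2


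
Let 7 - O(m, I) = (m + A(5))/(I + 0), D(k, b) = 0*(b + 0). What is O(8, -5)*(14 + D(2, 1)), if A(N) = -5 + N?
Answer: 602/5 ≈ 120.40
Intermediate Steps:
D(k, b) = 0 (D(k, b) = 0*b = 0)
O(m, I) = 7 - m/I (O(m, I) = 7 - (m + (-5 + 5))/(I + 0) = 7 - (m + 0)/I = 7 - m/I)
O(8, -5)*(14 + D(2, 1)) = (7 - 1*8/(-5))*(14 + 0) = (7 - 1*8*(-⅕))*14 = (7 + 8/5)*14 = (43/5)*14 = 602/5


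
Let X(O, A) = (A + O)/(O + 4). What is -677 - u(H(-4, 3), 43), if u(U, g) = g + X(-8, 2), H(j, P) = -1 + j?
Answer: -1443/2 ≈ -721.50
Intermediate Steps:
X(O, A) = (A + O)/(4 + O)
u(U, g) = 3/2 + g (u(U, g) = g + (2 - 8)/(4 - 8) = g - 6/(-4) = g - ¼*(-6) = g + 3/2 = 3/2 + g)
-677 - u(H(-4, 3), 43) = -677 - (3/2 + 43) = -677 - 1*89/2 = -677 - 89/2 = -1443/2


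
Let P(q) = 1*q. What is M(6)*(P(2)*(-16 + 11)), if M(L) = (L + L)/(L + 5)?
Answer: -120/11 ≈ -10.909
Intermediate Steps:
P(q) = q
M(L) = 2*L/(5 + L) (M(L) = (2*L)/(5 + L) = 2*L/(5 + L))
M(6)*(P(2)*(-16 + 11)) = (2*6/(5 + 6))*(2*(-16 + 11)) = (2*6/11)*(2*(-5)) = (2*6*(1/11))*(-10) = (12/11)*(-10) = -120/11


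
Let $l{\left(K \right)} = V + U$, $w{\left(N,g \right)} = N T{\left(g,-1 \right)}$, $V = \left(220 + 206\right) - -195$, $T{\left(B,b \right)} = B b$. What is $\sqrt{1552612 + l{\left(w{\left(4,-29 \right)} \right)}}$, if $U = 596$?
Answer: $\sqrt{1553829} \approx 1246.5$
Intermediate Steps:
$V = 621$ ($V = 426 + 195 = 621$)
$w{\left(N,g \right)} = - N g$ ($w{\left(N,g \right)} = N g \left(-1\right) = N \left(- g\right) = - N g$)
$l{\left(K \right)} = 1217$ ($l{\left(K \right)} = 621 + 596 = 1217$)
$\sqrt{1552612 + l{\left(w{\left(4,-29 \right)} \right)}} = \sqrt{1552612 + 1217} = \sqrt{1553829}$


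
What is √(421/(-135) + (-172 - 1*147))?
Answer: I*√652290/45 ≈ 17.948*I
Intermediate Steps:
√(421/(-135) + (-172 - 1*147)) = √(421*(-1/135) + (-172 - 147)) = √(-421/135 - 319) = √(-43486/135) = I*√652290/45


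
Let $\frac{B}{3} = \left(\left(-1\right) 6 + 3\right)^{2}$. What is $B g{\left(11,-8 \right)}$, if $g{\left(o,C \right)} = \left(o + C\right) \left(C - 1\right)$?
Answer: $-729$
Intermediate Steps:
$g{\left(o,C \right)} = \left(-1 + C\right) \left(C + o\right)$ ($g{\left(o,C \right)} = \left(C + o\right) \left(-1 + C\right) = \left(-1 + C\right) \left(C + o\right)$)
$B = 27$ ($B = 3 \left(\left(-1\right) 6 + 3\right)^{2} = 3 \left(-6 + 3\right)^{2} = 3 \left(-3\right)^{2} = 3 \cdot 9 = 27$)
$B g{\left(11,-8 \right)} = 27 \left(\left(-8\right)^{2} - -8 - 11 - 88\right) = 27 \left(64 + 8 - 11 - 88\right) = 27 \left(-27\right) = -729$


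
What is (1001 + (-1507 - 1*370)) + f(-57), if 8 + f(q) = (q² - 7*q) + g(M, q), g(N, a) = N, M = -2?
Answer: 2762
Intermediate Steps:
f(q) = -10 + q² - 7*q (f(q) = -8 + ((q² - 7*q) - 2) = -8 + (-2 + q² - 7*q) = -10 + q² - 7*q)
(1001 + (-1507 - 1*370)) + f(-57) = (1001 + (-1507 - 1*370)) + (-10 + (-57)² - 7*(-57)) = (1001 + (-1507 - 370)) + (-10 + 3249 + 399) = (1001 - 1877) + 3638 = -876 + 3638 = 2762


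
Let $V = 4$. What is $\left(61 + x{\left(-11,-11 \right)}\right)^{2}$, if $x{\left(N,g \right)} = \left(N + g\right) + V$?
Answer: $1849$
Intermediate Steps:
$x{\left(N,g \right)} = 4 + N + g$ ($x{\left(N,g \right)} = \left(N + g\right) + 4 = 4 + N + g$)
$\left(61 + x{\left(-11,-11 \right)}\right)^{2} = \left(61 - 18\right)^{2} = 43^{2} = 1849$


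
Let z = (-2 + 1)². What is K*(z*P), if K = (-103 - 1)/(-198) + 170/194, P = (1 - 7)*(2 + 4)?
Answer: -53836/1067 ≈ -50.456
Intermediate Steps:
P = -36 (P = -6*6 = -36)
z = 1 (z = (-1)² = 1)
K = 13459/9603 (K = -104*(-1/198) + 170*(1/194) = 52/99 + 85/97 = 13459/9603 ≈ 1.4015)
K*(z*P) = 13459*(1*(-36))/9603 = (13459/9603)*(-36) = -53836/1067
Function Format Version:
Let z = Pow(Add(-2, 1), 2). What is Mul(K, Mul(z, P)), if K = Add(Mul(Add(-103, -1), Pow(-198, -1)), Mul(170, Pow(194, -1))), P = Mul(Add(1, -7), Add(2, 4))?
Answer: Rational(-53836, 1067) ≈ -50.456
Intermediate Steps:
P = -36 (P = Mul(-6, 6) = -36)
z = 1 (z = Pow(-1, 2) = 1)
K = Rational(13459, 9603) (K = Add(Mul(-104, Rational(-1, 198)), Mul(170, Rational(1, 194))) = Add(Rational(52, 99), Rational(85, 97)) = Rational(13459, 9603) ≈ 1.4015)
Mul(K, Mul(z, P)) = Mul(Rational(13459, 9603), Mul(1, -36)) = Mul(Rational(13459, 9603), -36) = Rational(-53836, 1067)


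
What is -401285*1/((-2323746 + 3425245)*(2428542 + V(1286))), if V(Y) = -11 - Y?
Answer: -80257/534721588051 ≈ -1.5009e-7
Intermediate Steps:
-401285*1/((-2323746 + 3425245)*(2428542 + V(1286))) = -401285*1/((-2323746 + 3425245)*(2428542 + (-11 - 1*1286))) = -401285*1/(1101499*(2428542 + (-11 - 1286))) = -401285*1/(1101499*(2428542 - 1297)) = -401285/(2427245*1101499) = -401285/2673607940255 = -401285*1/2673607940255 = -80257/534721588051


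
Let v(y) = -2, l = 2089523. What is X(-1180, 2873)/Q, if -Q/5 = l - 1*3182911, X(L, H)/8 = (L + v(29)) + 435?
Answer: -1494/1366735 ≈ -0.0010931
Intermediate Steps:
X(L, H) = 3464 + 8*L (X(L, H) = 8*((L - 2) + 435) = 8*((-2 + L) + 435) = 8*(433 + L) = 3464 + 8*L)
Q = 5466940 (Q = -5*(2089523 - 1*3182911) = -5*(2089523 - 3182911) = -5*(-1093388) = 5466940)
X(-1180, 2873)/Q = (3464 + 8*(-1180))/5466940 = (3464 - 9440)*(1/5466940) = -5976*1/5466940 = -1494/1366735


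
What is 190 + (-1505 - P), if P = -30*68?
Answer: 725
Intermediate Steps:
P = -2040
190 + (-1505 - P) = 190 + (-1505 - 1*(-2040)) = 190 + (-1505 + 2040) = 190 + 535 = 725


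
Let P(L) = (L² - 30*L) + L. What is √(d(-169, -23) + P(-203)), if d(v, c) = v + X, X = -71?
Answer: 2*√11714 ≈ 216.46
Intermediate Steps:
d(v, c) = -71 + v (d(v, c) = v - 71 = -71 + v)
P(L) = L² - 29*L
√(d(-169, -23) + P(-203)) = √((-71 - 169) - 203*(-29 - 203)) = √(-240 - 203*(-232)) = √(-240 + 47096) = √46856 = 2*√11714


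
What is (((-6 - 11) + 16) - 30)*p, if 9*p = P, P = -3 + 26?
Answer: -713/9 ≈ -79.222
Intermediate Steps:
P = 23
p = 23/9 (p = (1/9)*23 = 23/9 ≈ 2.5556)
(((-6 - 11) + 16) - 30)*p = (((-6 - 11) + 16) - 30)*(23/9) = ((-17 + 16) - 30)*(23/9) = (-1 - 30)*(23/9) = -31*23/9 = -713/9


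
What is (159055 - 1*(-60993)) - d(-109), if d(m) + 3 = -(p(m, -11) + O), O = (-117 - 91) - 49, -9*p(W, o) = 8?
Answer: 1978138/9 ≈ 2.1979e+5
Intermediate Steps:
p(W, o) = -8/9 (p(W, o) = -⅑*8 = -8/9)
O = -257 (O = -208 - 49 = -257)
d(m) = 2294/9 (d(m) = -3 - (-8/9 - 257) = -3 - 1*(-2321/9) = -3 + 2321/9 = 2294/9)
(159055 - 1*(-60993)) - d(-109) = (159055 - 1*(-60993)) - 1*2294/9 = (159055 + 60993) - 2294/9 = 220048 - 2294/9 = 1978138/9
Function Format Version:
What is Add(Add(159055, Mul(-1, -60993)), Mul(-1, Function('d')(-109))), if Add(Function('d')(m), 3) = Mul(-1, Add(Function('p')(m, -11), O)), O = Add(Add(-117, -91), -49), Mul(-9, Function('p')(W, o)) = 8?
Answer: Rational(1978138, 9) ≈ 2.1979e+5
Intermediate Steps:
Function('p')(W, o) = Rational(-8, 9) (Function('p')(W, o) = Mul(Rational(-1, 9), 8) = Rational(-8, 9))
O = -257 (O = Add(-208, -49) = -257)
Function('d')(m) = Rational(2294, 9) (Function('d')(m) = Add(-3, Mul(-1, Add(Rational(-8, 9), -257))) = Add(-3, Mul(-1, Rational(-2321, 9))) = Add(-3, Rational(2321, 9)) = Rational(2294, 9))
Add(Add(159055, Mul(-1, -60993)), Mul(-1, Function('d')(-109))) = Add(Add(159055, Mul(-1, -60993)), Mul(-1, Rational(2294, 9))) = Add(Add(159055, 60993), Rational(-2294, 9)) = Add(220048, Rational(-2294, 9)) = Rational(1978138, 9)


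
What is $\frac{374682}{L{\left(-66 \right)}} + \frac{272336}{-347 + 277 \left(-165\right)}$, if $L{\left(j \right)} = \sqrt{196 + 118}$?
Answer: $- \frac{68084}{11513} + \frac{187341 \sqrt{314}}{157} \approx 21139.0$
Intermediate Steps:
$L{\left(j \right)} = \sqrt{314}$
$\frac{374682}{L{\left(-66 \right)}} + \frac{272336}{-347 + 277 \left(-165\right)} = \frac{374682}{\sqrt{314}} + \frac{272336}{-347 + 277 \left(-165\right)} = 374682 \frac{\sqrt{314}}{314} + \frac{272336}{-347 - 45705} = \frac{187341 \sqrt{314}}{157} + \frac{272336}{-46052} = \frac{187341 \sqrt{314}}{157} + 272336 \left(- \frac{1}{46052}\right) = \frac{187341 \sqrt{314}}{157} - \frac{68084}{11513} = - \frac{68084}{11513} + \frac{187341 \sqrt{314}}{157}$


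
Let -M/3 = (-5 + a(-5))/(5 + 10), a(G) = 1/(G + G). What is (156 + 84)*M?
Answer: 1224/5 ≈ 244.80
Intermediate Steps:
a(G) = 1/(2*G)
M = 51/50 (M = -3*(-5 + (½)/(-5))/(5 + 10) = -3*(-5 + (½)*(-⅕))/15 = -3*(-5 - ⅒)/15 = -(-153)/(10*15) = -3*(-17/50) = 51/50 ≈ 1.0200)
(156 + 84)*M = (156 + 84)*(51/50) = 240*(51/50) = 1224/5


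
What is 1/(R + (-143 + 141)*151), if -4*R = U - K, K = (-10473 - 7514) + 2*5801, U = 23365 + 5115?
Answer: -4/36073 ≈ -0.00011089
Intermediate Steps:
U = 28480
K = -6385 (K = -17987 + 11602 = -6385)
R = -34865/4 (R = -(28480 - 1*(-6385))/4 = -(28480 + 6385)/4 = -1/4*34865 = -34865/4 ≈ -8716.3)
1/(R + (-143 + 141)*151) = 1/(-34865/4 + (-143 + 141)*151) = 1/(-34865/4 - 2*151) = 1/(-34865/4 - 302) = 1/(-36073/4) = -4/36073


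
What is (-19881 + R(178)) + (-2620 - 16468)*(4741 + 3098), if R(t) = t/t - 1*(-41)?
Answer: -149650671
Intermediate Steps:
R(t) = 42 (R(t) = 1 + 41 = 42)
(-19881 + R(178)) + (-2620 - 16468)*(4741 + 3098) = (-19881 + 42) + (-2620 - 16468)*(4741 + 3098) = -19839 - 19088*7839 = -19839 - 149630832 = -149650671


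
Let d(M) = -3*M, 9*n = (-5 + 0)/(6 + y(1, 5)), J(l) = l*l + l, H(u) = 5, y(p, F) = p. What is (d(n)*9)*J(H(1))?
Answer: 450/7 ≈ 64.286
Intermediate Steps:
J(l) = l + l² (J(l) = l² + l = l + l²)
n = -5/63 (n = ((-5 + 0)/(6 + 1))/9 = (-5/7)/9 = (-5*⅐)/9 = (⅑)*(-5/7) = -5/63 ≈ -0.079365)
(d(n)*9)*J(H(1)) = (-3*(-5/63)*9)*(5*(1 + 5)) = ((5/21)*9)*(5*6) = (15/7)*30 = 450/7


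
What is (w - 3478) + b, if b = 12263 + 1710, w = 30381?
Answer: 40876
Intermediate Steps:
b = 13973
(w - 3478) + b = (30381 - 3478) + 13973 = 26903 + 13973 = 40876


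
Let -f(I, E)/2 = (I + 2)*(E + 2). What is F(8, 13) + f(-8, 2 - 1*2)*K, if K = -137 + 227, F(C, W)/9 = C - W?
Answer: 2115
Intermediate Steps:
f(I, E) = -2*(2 + E)*(2 + I) (f(I, E) = -2*(I + 2)*(E + 2) = -2*(2 + I)*(2 + E) = -2*(2 + E)*(2 + I))
F(C, W) = -9*W + 9*C (F(C, W) = 9*(C - W) = -9*W + 9*C)
K = 90
F(8, 13) + f(-8, 2 - 1*2)*K = (-9*13 + 9*8) + (-8 - 4*(2 - 1*2) - 4*(-8) - 2*(2 - 1*2)*(-8))*90 = (-117 + 72) + (-8 - 4*(2 - 2) + 32 - 2*(2 - 2)*(-8))*90 = -45 + (-8 - 4*0 + 32 - 2*0*(-8))*90 = -45 + (-8 + 0 + 32 + 0)*90 = -45 + 24*90 = -45 + 2160 = 2115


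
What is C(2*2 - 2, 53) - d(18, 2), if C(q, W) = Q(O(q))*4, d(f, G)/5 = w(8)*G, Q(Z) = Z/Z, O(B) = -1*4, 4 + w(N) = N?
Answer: -36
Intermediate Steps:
w(N) = -4 + N
O(B) = -4
Q(Z) = 1
d(f, G) = 20*G (d(f, G) = 5*((-4 + 8)*G) = 5*(4*G) = 20*G)
C(q, W) = 4 (C(q, W) = 1*4 = 4)
C(2*2 - 2, 53) - d(18, 2) = 4 - 20*2 = 4 - 1*40 = 4 - 40 = -36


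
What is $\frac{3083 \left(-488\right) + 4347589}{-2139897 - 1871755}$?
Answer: $- \frac{2843085}{4011652} \approx -0.70871$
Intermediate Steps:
$\frac{3083 \left(-488\right) + 4347589}{-2139897 - 1871755} = \frac{-1504504 + 4347589}{-2139897 - 1871755} = \frac{2843085}{-4011652} = 2843085 \left(- \frac{1}{4011652}\right) = - \frac{2843085}{4011652}$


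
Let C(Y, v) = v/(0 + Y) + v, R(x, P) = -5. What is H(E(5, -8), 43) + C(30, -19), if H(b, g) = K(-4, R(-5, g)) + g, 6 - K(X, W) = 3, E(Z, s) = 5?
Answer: 791/30 ≈ 26.367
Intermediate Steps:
K(X, W) = 3 (K(X, W) = 6 - 1*3 = 6 - 3 = 3)
H(b, g) = 3 + g
C(Y, v) = v + v/Y (C(Y, v) = v/Y + v = v + v/Y)
H(E(5, -8), 43) + C(30, -19) = (3 + 43) + (-19 - 19/30) = 46 + (-19 - 19*1/30) = 46 + (-19 - 19/30) = 46 - 589/30 = 791/30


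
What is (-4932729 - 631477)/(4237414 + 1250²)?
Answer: -2782103/2899957 ≈ -0.95936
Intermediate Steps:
(-4932729 - 631477)/(4237414 + 1250²) = -5564206/(4237414 + 1562500) = -5564206/5799914 = -5564206*1/5799914 = -2782103/2899957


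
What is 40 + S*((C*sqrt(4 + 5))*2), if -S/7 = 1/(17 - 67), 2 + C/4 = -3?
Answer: 116/5 ≈ 23.200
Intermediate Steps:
C = -20 (C = -8 + 4*(-3) = -8 - 12 = -20)
S = 7/50 (S = -7/(17 - 67) = -7/(-50) = -7*(-1/50) = 7/50 ≈ 0.14000)
40 + S*((C*sqrt(4 + 5))*2) = 40 + 7*(-20*sqrt(4 + 5)*2)/50 = 40 + 7*(-20*sqrt(9)*2)/50 = 40 + 7*(-20*3*2)/50 = 40 + 7*(-60*2)/50 = 40 + (7/50)*(-120) = 40 - 84/5 = 116/5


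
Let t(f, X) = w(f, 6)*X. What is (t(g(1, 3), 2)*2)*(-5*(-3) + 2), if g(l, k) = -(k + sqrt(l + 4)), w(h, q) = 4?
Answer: 272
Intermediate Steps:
g(l, k) = -k - sqrt(4 + l) (g(l, k) = -(k + sqrt(4 + l)) = -k - sqrt(4 + l))
t(f, X) = 4*X
(t(g(1, 3), 2)*2)*(-5*(-3) + 2) = ((4*2)*2)*(-5*(-3) + 2) = (8*2)*(15 + 2) = 16*17 = 272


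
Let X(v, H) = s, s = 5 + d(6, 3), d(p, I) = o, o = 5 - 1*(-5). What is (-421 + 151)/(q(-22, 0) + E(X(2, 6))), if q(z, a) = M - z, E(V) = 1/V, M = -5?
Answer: -2025/128 ≈ -15.820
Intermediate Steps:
o = 10 (o = 5 + 5 = 10)
d(p, I) = 10
s = 15 (s = 5 + 10 = 15)
X(v, H) = 15
q(z, a) = -5 - z
(-421 + 151)/(q(-22, 0) + E(X(2, 6))) = (-421 + 151)/((-5 - 1*(-22)) + 1/15) = -270/((-5 + 22) + 1/15) = -270/(17 + 1/15) = -270/256/15 = -270*15/256 = -2025/128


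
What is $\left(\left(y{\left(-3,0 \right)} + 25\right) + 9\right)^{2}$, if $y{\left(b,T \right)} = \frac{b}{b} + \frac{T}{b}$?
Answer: $1225$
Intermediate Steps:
$y{\left(b,T \right)} = 1 + \frac{T}{b}$
$\left(\left(y{\left(-3,0 \right)} + 25\right) + 9\right)^{2} = \left(\left(\frac{0 - 3}{-3} + 25\right) + 9\right)^{2} = \left(\left(\left(- \frac{1}{3}\right) \left(-3\right) + 25\right) + 9\right)^{2} = \left(\left(1 + 25\right) + 9\right)^{2} = \left(26 + 9\right)^{2} = 35^{2} = 1225$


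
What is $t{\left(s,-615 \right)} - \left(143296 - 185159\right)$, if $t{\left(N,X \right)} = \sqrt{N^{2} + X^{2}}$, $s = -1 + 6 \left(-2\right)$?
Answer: $41863 + \sqrt{378394} \approx 42478.0$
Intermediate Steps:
$s = -13$ ($s = -1 - 12 = -13$)
$t{\left(s,-615 \right)} - \left(143296 - 185159\right) = \sqrt{\left(-13\right)^{2} + \left(-615\right)^{2}} - \left(143296 - 185159\right) = \sqrt{169 + 378225} - \left(143296 - 185159\right) = \sqrt{378394} - -41863 = \sqrt{378394} + 41863 = 41863 + \sqrt{378394}$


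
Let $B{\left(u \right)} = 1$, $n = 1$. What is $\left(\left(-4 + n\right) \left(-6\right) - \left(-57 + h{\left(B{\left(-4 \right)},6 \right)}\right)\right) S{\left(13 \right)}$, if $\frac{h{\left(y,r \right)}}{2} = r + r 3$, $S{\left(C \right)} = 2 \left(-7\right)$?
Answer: $-378$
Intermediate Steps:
$S{\left(C \right)} = -14$
$h{\left(y,r \right)} = 8 r$ ($h{\left(y,r \right)} = 2 \left(r + r 3\right) = 2 \left(r + 3 r\right) = 2 \cdot 4 r = 8 r$)
$\left(\left(-4 + n\right) \left(-6\right) - \left(-57 + h{\left(B{\left(-4 \right)},6 \right)}\right)\right) S{\left(13 \right)} = \left(\left(-4 + 1\right) \left(-6\right) + \left(57 - 8 \cdot 6\right)\right) \left(-14\right) = \left(\left(-3\right) \left(-6\right) + \left(57 - 48\right)\right) \left(-14\right) = \left(18 + \left(57 - 48\right)\right) \left(-14\right) = \left(18 + 9\right) \left(-14\right) = 27 \left(-14\right) = -378$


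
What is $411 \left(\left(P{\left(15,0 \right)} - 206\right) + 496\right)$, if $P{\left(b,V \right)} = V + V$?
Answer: $119190$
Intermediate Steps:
$P{\left(b,V \right)} = 2 V$
$411 \left(\left(P{\left(15,0 \right)} - 206\right) + 496\right) = 411 \left(\left(2 \cdot 0 - 206\right) + 496\right) = 411 \left(\left(0 - 206\right) + 496\right) = 411 \left(-206 + 496\right) = 411 \cdot 290 = 119190$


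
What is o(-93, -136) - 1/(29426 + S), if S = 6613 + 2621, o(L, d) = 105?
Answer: 4059299/38660 ≈ 105.00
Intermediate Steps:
S = 9234
o(-93, -136) - 1/(29426 + S) = 105 - 1/(29426 + 9234) = 105 - 1/38660 = 4059299/38660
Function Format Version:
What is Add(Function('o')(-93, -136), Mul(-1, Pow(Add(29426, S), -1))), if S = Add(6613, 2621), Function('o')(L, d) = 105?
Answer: Rational(4059299, 38660) ≈ 105.00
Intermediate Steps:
S = 9234
Add(Function('o')(-93, -136), Mul(-1, Pow(Add(29426, S), -1))) = Add(105, Mul(-1, Pow(Add(29426, 9234), -1))) = Add(105, Mul(-1, Pow(38660, -1))) = Add(105, Mul(-1, Rational(1, 38660))) = Add(105, Rational(-1, 38660)) = Rational(4059299, 38660)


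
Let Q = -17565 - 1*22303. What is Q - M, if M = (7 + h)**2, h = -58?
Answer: -42469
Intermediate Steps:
Q = -39868 (Q = -17565 - 22303 = -39868)
M = 2601 (M = (7 - 58)**2 = (-51)**2 = 2601)
Q - M = -39868 - 1*2601 = -39868 - 2601 = -42469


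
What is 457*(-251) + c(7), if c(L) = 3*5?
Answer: -114692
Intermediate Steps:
c(L) = 15
457*(-251) + c(7) = 457*(-251) + 15 = -114707 + 15 = -114692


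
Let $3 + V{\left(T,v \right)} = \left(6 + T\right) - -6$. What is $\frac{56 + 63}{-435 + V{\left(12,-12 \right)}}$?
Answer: $- \frac{119}{414} \approx -0.28744$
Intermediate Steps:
$V{\left(T,v \right)} = 9 + T$ ($V{\left(T,v \right)} = -3 + \left(\left(6 + T\right) - -6\right) = -3 + \left(\left(6 + T\right) + 6\right) = -3 + \left(12 + T\right) = 9 + T$)
$\frac{56 + 63}{-435 + V{\left(12,-12 \right)}} = \frac{56 + 63}{-435 + \left(9 + 12\right)} = \frac{119}{-435 + 21} = \frac{119}{-414} = 119 \left(- \frac{1}{414}\right) = - \frac{119}{414}$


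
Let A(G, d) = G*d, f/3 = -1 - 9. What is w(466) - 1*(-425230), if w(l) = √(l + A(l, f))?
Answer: 425230 + I*√13514 ≈ 4.2523e+5 + 116.25*I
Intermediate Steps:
f = -30 (f = 3*(-1 - 9) = 3*(-10) = -30)
w(l) = √29*√(-l) (w(l) = √(l + l*(-30)) = √(l - 30*l) = √(-29*l) = √29*√(-l))
w(466) - 1*(-425230) = √29*√(-1*466) - 1*(-425230) = √29*√(-466) + 425230 = √29*(I*√466) + 425230 = I*√13514 + 425230 = 425230 + I*√13514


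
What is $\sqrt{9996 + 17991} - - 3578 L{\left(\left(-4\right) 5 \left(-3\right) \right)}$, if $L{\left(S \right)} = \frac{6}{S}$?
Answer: $\frac{1789}{5} + \sqrt{27987} \approx 525.09$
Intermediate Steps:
$\sqrt{9996 + 17991} - - 3578 L{\left(\left(-4\right) 5 \left(-3\right) \right)} = \sqrt{9996 + 17991} - - 3578 \frac{6}{\left(-4\right) 5 \left(-3\right)} = \sqrt{27987} - - 3578 \frac{6}{\left(-20\right) \left(-3\right)} = \sqrt{27987} - - 3578 \cdot \frac{6}{60} = \sqrt{27987} - - 3578 \cdot 6 \cdot \frac{1}{60} = \sqrt{27987} - \left(-3578\right) \frac{1}{10} = \sqrt{27987} - - \frac{1789}{5} = \sqrt{27987} + \frac{1789}{5} = \frac{1789}{5} + \sqrt{27987}$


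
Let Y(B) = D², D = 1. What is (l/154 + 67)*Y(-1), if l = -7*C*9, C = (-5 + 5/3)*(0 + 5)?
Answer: 812/11 ≈ 73.818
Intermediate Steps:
C = -50/3 (C = (-5 + 5*(⅓))*5 = (-5 + 5/3)*5 = -10/3*5 = -50/3 ≈ -16.667)
l = 1050 (l = -(-350)*9/3 = -7*(-150) = 1050)
Y(B) = 1 (Y(B) = 1² = 1)
(l/154 + 67)*Y(-1) = (1050/154 + 67)*1 = (1050*(1/154) + 67)*1 = (75/11 + 67)*1 = (812/11)*1 = 812/11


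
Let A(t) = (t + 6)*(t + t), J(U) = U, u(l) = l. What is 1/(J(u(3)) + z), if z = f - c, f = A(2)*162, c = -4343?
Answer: 1/9530 ≈ 0.00010493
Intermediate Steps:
A(t) = 2*t*(6 + t) (A(t) = (6 + t)*(2*t) = 2*t*(6 + t))
f = 5184 (f = (2*2*(6 + 2))*162 = (2*2*8)*162 = 32*162 = 5184)
z = 9527 (z = 5184 - 1*(-4343) = 5184 + 4343 = 9527)
1/(J(u(3)) + z) = 1/(3 + 9527) = 1/9530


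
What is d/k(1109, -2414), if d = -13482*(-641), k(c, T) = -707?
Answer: -1234566/101 ≈ -12223.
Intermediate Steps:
d = 8641962
d/k(1109, -2414) = 8641962/(-707) = 8641962*(-1/707) = -1234566/101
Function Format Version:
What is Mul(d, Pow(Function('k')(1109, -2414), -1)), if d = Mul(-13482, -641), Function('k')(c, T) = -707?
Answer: Rational(-1234566, 101) ≈ -12223.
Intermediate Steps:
d = 8641962
Mul(d, Pow(Function('k')(1109, -2414), -1)) = Mul(8641962, Pow(-707, -1)) = Mul(8641962, Rational(-1, 707)) = Rational(-1234566, 101)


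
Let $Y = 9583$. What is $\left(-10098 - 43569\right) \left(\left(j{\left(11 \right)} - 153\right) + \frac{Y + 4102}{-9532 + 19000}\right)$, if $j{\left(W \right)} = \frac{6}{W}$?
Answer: $\frac{93781895863}{11572} \approx 8.1042 \cdot 10^{6}$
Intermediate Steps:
$\left(-10098 - 43569\right) \left(\left(j{\left(11 \right)} - 153\right) + \frac{Y + 4102}{-9532 + 19000}\right) = \left(-10098 - 43569\right) \left(\left(\frac{6}{11} - 153\right) + \frac{9583 + 4102}{-9532 + 19000}\right) = - 53667 \left(\left(6 \cdot \frac{1}{11} - 153\right) + \frac{13685}{9468}\right) = - 53667 \left(\left(\frac{6}{11} - 153\right) + 13685 \cdot \frac{1}{9468}\right) = - 53667 \left(- \frac{1677}{11} + \frac{13685}{9468}\right) = \left(-53667\right) \left(- \frac{15727301}{104148}\right) = \frac{93781895863}{11572}$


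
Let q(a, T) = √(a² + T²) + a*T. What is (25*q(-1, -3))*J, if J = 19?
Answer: 1425 + 475*√10 ≈ 2927.1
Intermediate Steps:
q(a, T) = √(T² + a²) + T*a
(25*q(-1, -3))*J = (25*(√((-3)² + (-1)²) - 3*(-1)))*19 = (25*(√(9 + 1) + 3))*19 = (25*(√10 + 3))*19 = (25*(3 + √10))*19 = (75 + 25*√10)*19 = 1425 + 475*√10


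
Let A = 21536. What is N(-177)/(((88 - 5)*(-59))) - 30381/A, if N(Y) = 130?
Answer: -151575437/105461792 ≈ -1.4373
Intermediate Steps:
N(-177)/(((88 - 5)*(-59))) - 30381/A = 130/(((88 - 5)*(-59))) - 30381/21536 = 130/((83*(-59))) - 30381*1/21536 = 130/(-4897) - 30381/21536 = 130*(-1/4897) - 30381/21536 = -130/4897 - 30381/21536 = -151575437/105461792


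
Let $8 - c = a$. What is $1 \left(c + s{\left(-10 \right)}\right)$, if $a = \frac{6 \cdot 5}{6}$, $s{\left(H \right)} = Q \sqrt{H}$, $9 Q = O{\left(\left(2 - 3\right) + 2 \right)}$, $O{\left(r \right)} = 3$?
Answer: $3 + \frac{i \sqrt{10}}{3} \approx 3.0 + 1.0541 i$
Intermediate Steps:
$Q = \frac{1}{3}$ ($Q = \frac{1}{9} \cdot 3 = \frac{1}{3} \approx 0.33333$)
$s{\left(H \right)} = \frac{\sqrt{H}}{3}$
$a = 5$ ($a = 30 \cdot \frac{1}{6} = 5$)
$c = 3$ ($c = 8 - 5 = 3$)
$1 \left(c + s{\left(-10 \right)}\right) = 1 \left(3 + \frac{\sqrt{-10}}{3}\right) = 1 \left(3 + \frac{i \sqrt{10}}{3}\right) = 3 + \frac{i \sqrt{10}}{3}$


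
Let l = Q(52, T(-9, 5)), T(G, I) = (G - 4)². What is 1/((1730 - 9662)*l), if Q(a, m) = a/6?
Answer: -1/68744 ≈ -1.4547e-5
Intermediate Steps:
T(G, I) = (-4 + G)²
Q(a, m) = a/6 (Q(a, m) = a*(⅙) = a/6)
l = 26/3 (l = (⅙)*52 = 26/3 ≈ 8.6667)
1/((1730 - 9662)*l) = 1/((1730 - 9662)*(26/3)) = (3/26)/(-7932) = -1/7932*3/26 = -1/68744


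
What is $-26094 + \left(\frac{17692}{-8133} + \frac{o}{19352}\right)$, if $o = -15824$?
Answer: $- \frac{513425116360}{19673727} \approx -26097.0$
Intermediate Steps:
$-26094 + \left(\frac{17692}{-8133} + \frac{o}{19352}\right) = -26094 + \left(\frac{17692}{-8133} - \frac{15824}{19352}\right) = -26094 + \left(17692 \left(- \frac{1}{8133}\right) - \frac{1978}{2419}\right) = -26094 - \frac{58884022}{19673727} = - \frac{513425116360}{19673727}$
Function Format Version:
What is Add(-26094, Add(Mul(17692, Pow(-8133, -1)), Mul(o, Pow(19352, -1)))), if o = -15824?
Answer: Rational(-513425116360, 19673727) ≈ -26097.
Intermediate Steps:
Add(-26094, Add(Mul(17692, Pow(-8133, -1)), Mul(o, Pow(19352, -1)))) = Add(-26094, Add(Mul(17692, Pow(-8133, -1)), Mul(-15824, Pow(19352, -1)))) = Add(-26094, Add(Mul(17692, Rational(-1, 8133)), Mul(-15824, Rational(1, 19352)))) = Add(-26094, Add(Rational(-17692, 8133), Rational(-1978, 2419))) = Add(-26094, Rational(-58884022, 19673727)) = Rational(-513425116360, 19673727)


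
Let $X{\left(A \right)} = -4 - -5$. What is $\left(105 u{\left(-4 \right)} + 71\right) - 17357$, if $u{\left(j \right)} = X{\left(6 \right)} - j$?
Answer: $-16761$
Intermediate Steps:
$X{\left(A \right)} = 1$ ($X{\left(A \right)} = -4 + 5 = 1$)
$u{\left(j \right)} = 1 - j$
$\left(105 u{\left(-4 \right)} + 71\right) - 17357 = \left(105 \left(1 - -4\right) + 71\right) - 17357 = \left(105 \left(1 + 4\right) + 71\right) - 17357 = \left(105 \cdot 5 + 71\right) - 17357 = \left(525 + 71\right) - 17357 = 596 - 17357 = -16761$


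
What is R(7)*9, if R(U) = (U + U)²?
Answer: 1764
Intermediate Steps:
R(U) = 4*U² (R(U) = (2*U)² = 4*U²)
R(7)*9 = (4*7²)*9 = (4*49)*9 = 196*9 = 1764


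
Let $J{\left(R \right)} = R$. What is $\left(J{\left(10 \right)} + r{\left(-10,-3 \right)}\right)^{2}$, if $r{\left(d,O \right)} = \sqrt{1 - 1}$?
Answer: $100$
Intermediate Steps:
$r{\left(d,O \right)} = 0$ ($r{\left(d,O \right)} = \sqrt{0} = 0$)
$\left(J{\left(10 \right)} + r{\left(-10,-3 \right)}\right)^{2} = \left(10 + 0\right)^{2} = 10^{2} = 100$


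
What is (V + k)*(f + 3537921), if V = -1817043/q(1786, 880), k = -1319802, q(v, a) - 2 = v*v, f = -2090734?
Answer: -2030839252296026431/1063266 ≈ -1.9100e+12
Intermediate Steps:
q(v, a) = 2 + v**2 (q(v, a) = 2 + v*v = 2 + v**2)
V = -605681/1063266 (V = -1817043/(2 + 1786**2) = -1817043/(2 + 3189796) = -1817043/3189798 = -1817043*1/3189798 = -605681/1063266 ≈ -0.56964)
(V + k)*(f + 3537921) = (-605681/1063266 - 1319802)*(-2090734 + 3537921) = -1403301199013/1063266*1447187 = -2030839252296026431/1063266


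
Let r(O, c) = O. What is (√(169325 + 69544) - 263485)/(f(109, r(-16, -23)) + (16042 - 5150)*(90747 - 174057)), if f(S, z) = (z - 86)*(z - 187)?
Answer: 263485/907391814 - 3*√2949/302463938 ≈ 0.00028984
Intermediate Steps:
f(S, z) = (-187 + z)*(-86 + z) (f(S, z) = (-86 + z)*(-187 + z) = (-187 + z)*(-86 + z))
(√(169325 + 69544) - 263485)/(f(109, r(-16, -23)) + (16042 - 5150)*(90747 - 174057)) = (√(169325 + 69544) - 263485)/((16082 + (-16)² - 273*(-16)) + (16042 - 5150)*(90747 - 174057)) = (√238869 - 263485)/((16082 + 256 + 4368) + 10892*(-83310)) = (9*√2949 - 263485)/(20706 - 907412520) = (-263485 + 9*√2949)/(-907391814) = (-263485 + 9*√2949)*(-1/907391814) = 263485/907391814 - 3*√2949/302463938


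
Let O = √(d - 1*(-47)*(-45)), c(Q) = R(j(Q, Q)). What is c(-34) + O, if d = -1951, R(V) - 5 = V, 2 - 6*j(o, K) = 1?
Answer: 31/6 + I*√4066 ≈ 5.1667 + 63.765*I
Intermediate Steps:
j(o, K) = ⅙ (j(o, K) = ⅓ - ⅙*1 = ⅓ - ⅙ = ⅙)
R(V) = 5 + V
c(Q) = 31/6 (c(Q) = 5 + ⅙ = 31/6)
O = I*√4066 (O = √(-1951 - 1*(-47)*(-45)) = √(-1951 + 47*(-45)) = √(-1951 - 2115) = √(-4066) = I*√4066 ≈ 63.765*I)
c(-34) + O = 31/6 + I*√4066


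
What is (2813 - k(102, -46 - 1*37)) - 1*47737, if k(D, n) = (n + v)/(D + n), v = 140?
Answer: -44927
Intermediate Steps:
k(D, n) = (140 + n)/(D + n) (k(D, n) = (n + 140)/(D + n) = (140 + n)/(D + n))
(2813 - k(102, -46 - 1*37)) - 1*47737 = (2813 - (140 + (-46 - 1*37))/(102 + (-46 - 1*37))) - 1*47737 = (2813 - (140 + (-46 - 37))/(102 + (-46 - 37))) - 47737 = (2813 - (140 - 83)/(102 - 83)) - 47737 = (2813 - 57/19) - 47737 = (2813 - 1*3) - 47737 = (2813 - 3) - 47737 = 2810 - 47737 = -44927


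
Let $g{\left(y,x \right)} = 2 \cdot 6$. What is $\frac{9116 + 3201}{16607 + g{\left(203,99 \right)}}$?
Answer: $\frac{12317}{16619} \approx 0.74114$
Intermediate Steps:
$g{\left(y,x \right)} = 12$
$\frac{9116 + 3201}{16607 + g{\left(203,99 \right)}} = \frac{9116 + 3201}{16607 + 12} = \frac{12317}{16619}$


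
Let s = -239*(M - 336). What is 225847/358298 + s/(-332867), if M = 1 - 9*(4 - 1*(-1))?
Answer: 42636388989/119265580366 ≈ 0.35749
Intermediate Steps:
M = -44 (M = 1 - 9*(4 + 1) = 1 - 9*5 = 1 - 45 = -44)
s = 90820 (s = -239*(-44 - 336) = -239*(-380) = 90820)
225847/358298 + s/(-332867) = 225847/358298 + 90820/(-332867) = 225847*(1/358298) + 90820*(-1/332867) = 225847/358298 - 90820/332867 = 42636388989/119265580366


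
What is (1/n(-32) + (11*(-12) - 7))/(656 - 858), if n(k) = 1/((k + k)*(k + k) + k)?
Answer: -3925/202 ≈ -19.431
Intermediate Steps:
n(k) = 1/(k + 4*k²) (n(k) = 1/((2*k)*(2*k) + k) = 1/(4*k² + k) = 1/(k + 4*k²))
(1/n(-32) + (11*(-12) - 7))/(656 - 858) = (1/(1/((-32)*(1 + 4*(-32)))) + (11*(-12) - 7))/(656 - 858) = (1/(-1/(32*(1 - 128))) + (-132 - 7))/(-202) = (1/(-1/32/(-127)) - 139)*(-1/202) = (1/(-1/32*(-1/127)) - 139)*(-1/202) = (1/(1/4064) - 139)*(-1/202) = (4064 - 139)*(-1/202) = 3925*(-1/202) = -3925/202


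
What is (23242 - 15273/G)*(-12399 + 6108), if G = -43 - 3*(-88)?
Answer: -32217525819/221 ≈ -1.4578e+8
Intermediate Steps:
G = 221 (G = -43 + 264 = 221)
(23242 - 15273/G)*(-12399 + 6108) = (23242 - 15273/221)*(-12399 + 6108) = (23242 - 15273*1/221)*(-6291) = (23242 - 15273/221)*(-6291) = (5121209/221)*(-6291) = -32217525819/221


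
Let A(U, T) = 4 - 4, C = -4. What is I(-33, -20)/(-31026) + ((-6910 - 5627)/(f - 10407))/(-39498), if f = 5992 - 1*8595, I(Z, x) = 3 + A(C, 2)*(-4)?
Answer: -107254439/885738831860 ≈ -0.00012109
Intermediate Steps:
A(U, T) = 0
I(Z, x) = 3 (I(Z, x) = 3 + 0*(-4) = 3 + 0 = 3)
f = -2603 (f = 5992 - 8595 = -2603)
I(-33, -20)/(-31026) + ((-6910 - 5627)/(f - 10407))/(-39498) = 3/(-31026) + ((-6910 - 5627)/(-2603 - 10407))/(-39498) = 3*(-1/31026) - 12537/(-13010)*(-1/39498) = -1/10342 - 12537*(-1/13010)*(-1/39498) = -1/10342 + (12537/13010)*(-1/39498) = -1/10342 - 4179/171289660 = -107254439/885738831860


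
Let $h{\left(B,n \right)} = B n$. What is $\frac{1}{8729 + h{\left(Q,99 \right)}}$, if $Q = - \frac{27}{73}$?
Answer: $\frac{73}{634544} \approx 0.00011504$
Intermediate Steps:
$Q = - \frac{27}{73}$ ($Q = \left(-27\right) \frac{1}{73} = - \frac{27}{73} \approx -0.36986$)
$\frac{1}{8729 + h{\left(Q,99 \right)}} = \frac{1}{8729 - \frac{2673}{73}} = \frac{1}{\frac{634544}{73}} = \frac{73}{634544}$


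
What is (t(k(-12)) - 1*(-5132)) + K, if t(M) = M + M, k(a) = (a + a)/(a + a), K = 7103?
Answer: 12237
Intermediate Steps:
k(a) = 1 (k(a) = (2*a)/((2*a)) = (2*a)*(1/(2*a)) = 1)
t(M) = 2*M
(t(k(-12)) - 1*(-5132)) + K = (2*1 - 1*(-5132)) + 7103 = (2 + 5132) + 7103 = 5134 + 7103 = 12237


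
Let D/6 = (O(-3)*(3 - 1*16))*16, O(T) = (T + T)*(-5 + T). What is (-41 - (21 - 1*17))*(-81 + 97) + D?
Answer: -60624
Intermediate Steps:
O(T) = 2*T*(-5 + T) (O(T) = (2*T)*(-5 + T) = 2*T*(-5 + T))
D = -59904 (D = 6*(((2*(-3)*(-5 - 3))*(3 - 1*16))*16) = 6*(((2*(-3)*(-8))*(3 - 16))*16) = 6*((48*(-13))*16) = 6*(-624*16) = 6*(-9984) = -59904)
(-41 - (21 - 1*17))*(-81 + 97) + D = (-41 - (21 - 1*17))*(-81 + 97) - 59904 = (-41 - (21 - 17))*16 - 59904 = (-41 - 1*4)*16 - 59904 = (-41 - 4)*16 - 59904 = -45*16 - 59904 = -720 - 59904 = -60624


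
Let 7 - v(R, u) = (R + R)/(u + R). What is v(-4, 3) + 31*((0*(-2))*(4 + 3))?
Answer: -1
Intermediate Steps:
v(R, u) = 7 - 2*R/(R + u) (v(R, u) = 7 - (R + R)/(u + R) = 7 - 2*R/(R + u))
v(-4, 3) + 31*((0*(-2))*(4 + 3)) = (5*(-4) + 7*3)/(-4 + 3) + 31*((0*(-2))*(4 + 3)) = (-20 + 21)/(-1) + 31*(0*7) = -1*1 + 31*0 = -1 + 0 = -1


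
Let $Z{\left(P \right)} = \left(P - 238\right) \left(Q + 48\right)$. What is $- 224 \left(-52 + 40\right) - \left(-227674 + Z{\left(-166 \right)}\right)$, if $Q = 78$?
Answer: $281266$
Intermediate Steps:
$Z{\left(P \right)} = -29988 + 126 P$ ($Z{\left(P \right)} = \left(P - 238\right) \left(78 + 48\right) = \left(-238 + P\right) 126 = -29988 + 126 P$)
$- 224 \left(-52 + 40\right) - \left(-227674 + Z{\left(-166 \right)}\right) = - 224 \left(-52 + 40\right) - \left(-227674 + \left(-29988 + 126 \left(-166\right)\right)\right) = \left(-224\right) \left(-12\right) - \left(-227674 - 50904\right) = 2688 - \left(-227674 - 50904\right) = 2688 - -278578 = 2688 + 278578 = 281266$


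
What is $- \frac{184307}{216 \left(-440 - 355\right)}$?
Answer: $\frac{184307}{171720} \approx 1.0733$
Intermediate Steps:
$- \frac{184307}{216 \left(-440 - 355\right)} = - \frac{184307}{216 \left(-795\right)} = - \frac{184307}{-171720} = \left(-184307\right) \left(- \frac{1}{171720}\right) = \frac{184307}{171720}$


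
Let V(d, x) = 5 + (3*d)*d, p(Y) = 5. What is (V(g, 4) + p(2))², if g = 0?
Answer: 100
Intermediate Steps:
V(d, x) = 5 + 3*d²
(V(g, 4) + p(2))² = ((5 + 3*0²) + 5)² = ((5 + 3*0) + 5)² = ((5 + 0) + 5)² = (5 + 5)² = 10² = 100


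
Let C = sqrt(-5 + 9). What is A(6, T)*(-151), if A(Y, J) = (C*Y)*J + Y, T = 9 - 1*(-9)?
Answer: -33522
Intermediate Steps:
C = 2 (C = sqrt(4) = 2)
T = 18 (T = 9 + 9 = 18)
A(Y, J) = Y + 2*J*Y (A(Y, J) = (2*Y)*J + Y = 2*J*Y + Y = Y + 2*J*Y)
A(6, T)*(-151) = (6*(1 + 2*18))*(-151) = (6*(1 + 36))*(-151) = (6*37)*(-151) = 222*(-151) = -33522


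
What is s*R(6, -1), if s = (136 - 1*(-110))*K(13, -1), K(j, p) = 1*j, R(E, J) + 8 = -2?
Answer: -31980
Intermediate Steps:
R(E, J) = -10 (R(E, J) = -8 - 2 = -10)
K(j, p) = j
s = 3198 (s = (136 - 1*(-110))*13 = (136 + 110)*13 = 246*13 = 3198)
s*R(6, -1) = 3198*(-10) = -31980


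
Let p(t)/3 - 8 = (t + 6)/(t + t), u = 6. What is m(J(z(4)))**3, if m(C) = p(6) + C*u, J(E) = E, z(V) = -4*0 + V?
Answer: 132651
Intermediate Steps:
z(V) = V (z(V) = 0 + V = V)
p(t) = 24 + 3*(6 + t)/(2*t) (p(t) = 24 + 3*((t + 6)/(t + t)) = 24 + 3*((6 + t)/((2*t))) = 24 + 3*((6 + t)*(1/(2*t))) = 24 + 3*((6 + t)/(2*t)) = 24 + 3*(6 + t)/(2*t))
m(C) = 27 + 6*C (m(C) = (51/2 + 9/6) + C*6 = (51/2 + 9*(1/6)) + 6*C = (51/2 + 3/2) + 6*C = 27 + 6*C)
m(J(z(4)))**3 = (27 + 6*4)**3 = (27 + 24)**3 = 51**3 = 132651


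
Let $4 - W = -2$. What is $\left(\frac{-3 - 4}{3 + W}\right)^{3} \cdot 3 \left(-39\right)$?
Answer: $\frac{4459}{81} \approx 55.049$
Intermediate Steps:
$W = 6$ ($W = 4 - -2 = 4 + 2 = 6$)
$\left(\frac{-3 - 4}{3 + W}\right)^{3} \cdot 3 \left(-39\right) = \left(\frac{-3 - 4}{3 + 6}\right)^{3} \cdot 3 \left(-39\right) = \left(- \frac{7}{9}\right)^{3} \cdot 3 \left(-39\right) = \left(- \frac{343}{729}\right) 3 \left(-39\right) = \left(- \frac{343}{243}\right) \left(-39\right) = \frac{4459}{81}$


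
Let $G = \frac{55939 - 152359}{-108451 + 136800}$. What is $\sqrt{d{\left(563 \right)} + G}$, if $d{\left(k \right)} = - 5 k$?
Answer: $\frac{i \sqrt{2265052640395}}{28349} \approx 53.089 i$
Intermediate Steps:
$G = - \frac{96420}{28349} \approx -3.4012$
$\sqrt{d{\left(563 \right)} + G} = \sqrt{\left(-5\right) 563 - \frac{96420}{28349}} = \sqrt{-2815 - \frac{96420}{28349}} = \sqrt{- \frac{79898855}{28349}} = \frac{i \sqrt{2265052640395}}{28349}$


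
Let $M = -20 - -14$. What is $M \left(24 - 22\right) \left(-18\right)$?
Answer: $216$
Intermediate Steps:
$M = -6$ ($M = -20 + 14 = -6$)
$M \left(24 - 22\right) \left(-18\right) = - 6 \left(24 - 22\right) \left(-18\right) = \left(-6\right) 2 \left(-18\right) = \left(-12\right) \left(-18\right) = 216$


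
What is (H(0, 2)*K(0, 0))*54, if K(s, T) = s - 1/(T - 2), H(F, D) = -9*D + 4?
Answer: -378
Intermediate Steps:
H(F, D) = 4 - 9*D
K(s, T) = s - 1/(-2 + T)
(H(0, 2)*K(0, 0))*54 = ((4 - 9*2)*((-1 - 2*0 + 0*0)/(-2 + 0)))*54 = ((4 - 18)*((-1 + 0 + 0)/(-2)))*54 = -(-7)*(-1)*54 = -14*½*54 = -7*54 = -378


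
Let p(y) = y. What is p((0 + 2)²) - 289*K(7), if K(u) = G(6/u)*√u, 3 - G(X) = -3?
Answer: 4 - 1734*√7 ≈ -4583.7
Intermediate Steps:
G(X) = 6 (G(X) = 3 - 1*(-3) = 3 + 3 = 6)
K(u) = 6*√u
p((0 + 2)²) - 289*K(7) = (0 + 2)² - 1734*√7 = 2² - 1734*√7 = 4 - 1734*√7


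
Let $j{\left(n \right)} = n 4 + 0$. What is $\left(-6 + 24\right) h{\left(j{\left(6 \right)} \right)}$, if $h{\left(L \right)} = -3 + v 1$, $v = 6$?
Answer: $54$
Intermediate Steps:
$j{\left(n \right)} = 4 n$ ($j{\left(n \right)} = 4 n + 0 = 4 n$)
$h{\left(L \right)} = 3$ ($h{\left(L \right)} = -3 + 6 \cdot 1 = -3 + 6 = 3$)
$\left(-6 + 24\right) h{\left(j{\left(6 \right)} \right)} = \left(-6 + 24\right) 3 = 18 \cdot 3 = 54$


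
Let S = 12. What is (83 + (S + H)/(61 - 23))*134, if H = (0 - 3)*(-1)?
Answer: 212323/19 ≈ 11175.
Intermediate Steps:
H = 3 (H = -3*(-1) = 3)
(83 + (S + H)/(61 - 23))*134 = (83 + (12 + 3)/(61 - 23))*134 = (83 + 15/38)*134 = (3169/38)*134 = 212323/19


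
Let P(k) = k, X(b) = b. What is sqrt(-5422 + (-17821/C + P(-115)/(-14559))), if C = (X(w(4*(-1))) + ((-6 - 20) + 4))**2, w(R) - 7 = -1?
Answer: I*sqrt(563309022477)/10128 ≈ 74.105*I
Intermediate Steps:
w(R) = 6 (w(R) = 7 - 1 = 6)
C = 256 (C = (6 + ((-6 - 20) + 4))**2 = (6 + (-26 + 4))**2 = (6 - 22)**2 = (-16)**2 = 256)
sqrt(-5422 + (-17821/C + P(-115)/(-14559))) = sqrt(-5422 + (-17821/256 - 115/(-14559))) = sqrt(-5422 + (-17821*1/256 - 115*(-1/14559))) = sqrt(-5422 + (-17821/256 + 5/633)) = sqrt(-5422 - 11279413/162048) = sqrt(-889903669/162048) = I*sqrt(563309022477)/10128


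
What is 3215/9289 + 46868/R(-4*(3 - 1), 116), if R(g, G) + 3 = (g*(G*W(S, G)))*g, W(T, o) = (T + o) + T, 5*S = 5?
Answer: 66363063/166070069 ≈ 0.39961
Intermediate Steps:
S = 1 (S = (1/5)*5 = 1)
W(T, o) = o + 2*T
R(g, G) = -3 + G*g**2*(2 + G) (R(g, G) = -3 + (g*(G*(G + 2*1)))*g = -3 + (g*(G*(G + 2)))*g = -3 + (g*(G*(2 + G)))*g = -3 + (G*g*(2 + G))*g = -3 + G*g**2*(2 + G))
3215/9289 + 46868/R(-4*(3 - 1), 116) = 3215/9289 + 46868/(-3 + 116*(-4*(3 - 1))**2*(2 + 116)) = 3215*(1/9289) + 46868/(-3 + 116*(-4*2)**2*118) = 3215/9289 + 46868/(-3 + 116*(-8)**2*118) = 3215/9289 + 46868/(-3 + 116*64*118) = 3215/9289 + 46868/(-3 + 876032) = 3215/9289 + 46868/876029 = 66363063/166070069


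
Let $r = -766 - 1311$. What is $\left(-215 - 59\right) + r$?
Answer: $-2351$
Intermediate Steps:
$r = -2077$
$\left(-215 - 59\right) + r = \left(-215 - 59\right) - 2077 = -274 - 2077 = -2351$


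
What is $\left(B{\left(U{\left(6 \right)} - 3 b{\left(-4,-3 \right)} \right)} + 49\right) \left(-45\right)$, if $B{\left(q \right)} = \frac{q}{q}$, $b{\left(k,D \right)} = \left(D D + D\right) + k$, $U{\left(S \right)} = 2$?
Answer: $-2250$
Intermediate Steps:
$b{\left(k,D \right)} = D + k + D^{2}$ ($b{\left(k,D \right)} = \left(D^{2} + D\right) + k = \left(D + D^{2}\right) + k = D + k + D^{2}$)
$B{\left(q \right)} = 1$
$\left(B{\left(U{\left(6 \right)} - 3 b{\left(-4,-3 \right)} \right)} + 49\right) \left(-45\right) = \left(1 + 49\right) \left(-45\right) = 50 \left(-45\right) = -2250$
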